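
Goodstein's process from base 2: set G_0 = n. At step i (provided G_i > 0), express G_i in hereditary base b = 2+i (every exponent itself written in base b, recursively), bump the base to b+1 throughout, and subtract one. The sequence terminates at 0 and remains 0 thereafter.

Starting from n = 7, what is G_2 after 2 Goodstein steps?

i=0: 7 = 2^2 + 2 + 1 (b=2); 2→3: 3^3 + 3 + 1 = 31; 31−1 = 30
i=1: 30 = 3^3 + 3 (b=3); 3→4: 4^4 + 4 = 260; 260−1 = 259
i=2: 259 = 4^4 + 3 (b=4); 4→5: 5^5 + 3 = 3128; 3128−1 = 3127

259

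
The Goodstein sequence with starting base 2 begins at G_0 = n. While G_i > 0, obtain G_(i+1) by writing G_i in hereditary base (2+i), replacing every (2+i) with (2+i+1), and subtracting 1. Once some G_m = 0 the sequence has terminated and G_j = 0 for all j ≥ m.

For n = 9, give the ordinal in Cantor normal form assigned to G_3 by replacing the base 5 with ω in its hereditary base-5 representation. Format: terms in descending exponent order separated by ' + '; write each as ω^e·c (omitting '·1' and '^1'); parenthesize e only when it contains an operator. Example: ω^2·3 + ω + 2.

ω^ω·3 + ω^3·3 + ω^2·3 + ω·3 + 2

step 0: 9 = 2^(2 + 1) + 1; sub 3 for 2: 3^(3 + 1) + 1; = 82; G_1 = 82−1 = 81
step 1: 81 = 3^(3 + 1); sub 4 for 3: 4^(4 + 1); = 1024; G_2 = 1024−1 = 1023
step 2: 1023 = 3·4^4 + 3·4^3 + 3·4^2 + 3·4 + 3; sub 5 for 4: 3·5^5 + 3·5^3 + 3·5^2 + 3·5 + 3; = 9843; G_3 = 9843−1 = 9842
step 3: 9842 = 3·5^5 + 3·5^3 + 3·5^2 + 3·5 + 2; sub 6 for 5: 3·6^6 + 3·6^3 + 3·6^2 + 3·6 + 2; = 140744; G_4 = 140744−1 = 140743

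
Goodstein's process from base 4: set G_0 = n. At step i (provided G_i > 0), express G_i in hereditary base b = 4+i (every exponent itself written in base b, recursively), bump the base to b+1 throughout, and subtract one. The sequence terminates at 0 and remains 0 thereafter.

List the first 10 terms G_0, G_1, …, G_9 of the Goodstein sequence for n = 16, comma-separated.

16, 24, 27, 30, 33, 36, 39, 41, 43, 45

i=0: 16 = 4^2 (b=4); 4→5: 5^2 = 25; 25−1 = 24
i=1: 24 = 4·5 + 4 (b=5); 5→6: 4·6 + 4 = 28; 28−1 = 27
i=2: 27 = 4·6 + 3 (b=6); 6→7: 4·7 + 3 = 31; 31−1 = 30
i=3: 30 = 4·7 + 2 (b=7); 7→8: 4·8 + 2 = 34; 34−1 = 33
i=4: 33 = 4·8 + 1 (b=8); 8→9: 4·9 + 1 = 37; 37−1 = 36
i=5: 36 = 4·9 (b=9); 9→10: 4·10 = 40; 40−1 = 39
i=6: 39 = 3·10 + 9 (b=10); 10→11: 3·11 + 9 = 42; 42−1 = 41
i=7: 41 = 3·11 + 8 (b=11); 11→12: 3·12 + 8 = 44; 44−1 = 43
i=8: 43 = 3·12 + 7 (b=12); 12→13: 3·13 + 7 = 46; 46−1 = 45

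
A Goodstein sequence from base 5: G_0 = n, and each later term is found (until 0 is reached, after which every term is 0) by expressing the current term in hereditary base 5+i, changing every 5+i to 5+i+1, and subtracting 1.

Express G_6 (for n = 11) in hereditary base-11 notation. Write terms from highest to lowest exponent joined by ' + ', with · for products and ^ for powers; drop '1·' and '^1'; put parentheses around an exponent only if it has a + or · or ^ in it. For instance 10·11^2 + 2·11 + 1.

11 + 2

(0) 11|_5 = 2·5 + 1 ↦ 2·6 + 1|_6 = 13 ⇒ 12
(1) 12|_6 = 2·6 ↦ 2·7|_7 = 14 ⇒ 13
(2) 13|_7 = 7 + 6 ↦ 8 + 6|_8 = 14 ⇒ 13
(3) 13|_8 = 8 + 5 ↦ 9 + 5|_9 = 14 ⇒ 13
(4) 13|_9 = 9 + 4 ↦ 10 + 4|_10 = 14 ⇒ 13
(5) 13|_10 = 10 + 3 ↦ 11 + 3|_11 = 14 ⇒ 13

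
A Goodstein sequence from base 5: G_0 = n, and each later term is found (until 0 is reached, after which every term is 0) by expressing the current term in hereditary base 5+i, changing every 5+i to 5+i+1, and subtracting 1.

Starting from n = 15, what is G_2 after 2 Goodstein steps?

18

step 0: 15 = 3·5; sub 6 for 5: 3·6; = 18; G_1 = 18−1 = 17
step 1: 17 = 2·6 + 5; sub 7 for 6: 2·7 + 5; = 19; G_2 = 19−1 = 18
step 2: 18 = 2·7 + 4; sub 8 for 7: 2·8 + 4; = 20; G_3 = 20−1 = 19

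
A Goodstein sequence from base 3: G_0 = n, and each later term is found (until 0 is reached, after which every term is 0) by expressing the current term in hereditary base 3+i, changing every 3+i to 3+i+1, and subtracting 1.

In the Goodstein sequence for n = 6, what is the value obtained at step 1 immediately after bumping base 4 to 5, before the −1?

8

G_0 = 6. HB_3(6) = 2·3. Bump = 8. G_1 = 7.
G_1 = 7. HB_4(7) = 4 + 3. Bump = 8. G_2 = 7.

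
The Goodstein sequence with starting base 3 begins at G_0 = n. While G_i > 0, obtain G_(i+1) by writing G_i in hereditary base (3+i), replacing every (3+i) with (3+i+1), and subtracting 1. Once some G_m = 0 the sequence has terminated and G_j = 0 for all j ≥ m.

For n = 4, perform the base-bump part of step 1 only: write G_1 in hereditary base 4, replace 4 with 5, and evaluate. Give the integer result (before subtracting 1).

5

(0) 4|_3 = 3 + 1 ↦ 4 + 1|_4 = 5 ⇒ 4
(1) 4|_4 = 4 ↦ 5|_5 = 5 ⇒ 4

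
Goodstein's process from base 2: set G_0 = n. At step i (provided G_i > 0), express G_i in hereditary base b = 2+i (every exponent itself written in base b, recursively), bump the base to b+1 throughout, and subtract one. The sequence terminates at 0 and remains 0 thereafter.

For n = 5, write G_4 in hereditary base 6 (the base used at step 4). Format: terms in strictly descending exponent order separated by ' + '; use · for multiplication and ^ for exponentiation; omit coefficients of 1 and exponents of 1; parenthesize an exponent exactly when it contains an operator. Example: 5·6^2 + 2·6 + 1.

3·6^3 + 3·6^2 + 3·6 + 1

base 2: 5 = 2^2 + 1; at 3: 3^3 + 1 = 28; next = 27
base 3: 27 = 3^3; at 4: 4^4 = 256; next = 255
base 4: 255 = 3·4^3 + 3·4^2 + 3·4 + 3; at 5: 3·5^3 + 3·5^2 + 3·5 + 3 = 468; next = 467
base 5: 467 = 3·5^3 + 3·5^2 + 3·5 + 2; at 6: 3·6^3 + 3·6^2 + 3·6 + 2 = 776; next = 775
base 6: 775 = 3·6^3 + 3·6^2 + 3·6 + 1; at 7: 3·7^3 + 3·7^2 + 3·7 + 1 = 1198; next = 1197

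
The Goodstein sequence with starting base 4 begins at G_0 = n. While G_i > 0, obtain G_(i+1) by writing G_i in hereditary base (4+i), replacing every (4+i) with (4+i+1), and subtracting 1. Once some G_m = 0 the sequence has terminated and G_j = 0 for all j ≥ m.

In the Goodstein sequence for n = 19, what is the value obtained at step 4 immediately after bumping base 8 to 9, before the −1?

[0] 19 ≡ 4^2 + 3 (base 4). Lift 5: 28. −1: 27.
[1] 27 ≡ 5^2 + 2 (base 5). Lift 6: 38. −1: 37.
[2] 37 ≡ 6^2 + 1 (base 6). Lift 7: 50. −1: 49.
[3] 49 ≡ 7^2 (base 7). Lift 8: 64. −1: 63.
[4] 63 ≡ 7·8 + 7 (base 8). Lift 9: 70. −1: 69.

70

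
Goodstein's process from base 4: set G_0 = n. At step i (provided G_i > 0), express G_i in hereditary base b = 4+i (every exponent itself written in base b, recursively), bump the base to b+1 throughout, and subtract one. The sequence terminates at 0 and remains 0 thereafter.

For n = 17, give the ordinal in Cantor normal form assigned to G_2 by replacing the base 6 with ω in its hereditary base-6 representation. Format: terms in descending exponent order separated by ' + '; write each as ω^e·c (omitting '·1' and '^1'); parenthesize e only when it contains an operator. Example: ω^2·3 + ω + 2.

ω·5 + 5

[0] 17 ≡ 4^2 + 1 (base 4). Lift 5: 26. −1: 25.
[1] 25 ≡ 5^2 (base 5). Lift 6: 36. −1: 35.
[2] 35 ≡ 5·6 + 5 (base 6). Lift 7: 40. −1: 39.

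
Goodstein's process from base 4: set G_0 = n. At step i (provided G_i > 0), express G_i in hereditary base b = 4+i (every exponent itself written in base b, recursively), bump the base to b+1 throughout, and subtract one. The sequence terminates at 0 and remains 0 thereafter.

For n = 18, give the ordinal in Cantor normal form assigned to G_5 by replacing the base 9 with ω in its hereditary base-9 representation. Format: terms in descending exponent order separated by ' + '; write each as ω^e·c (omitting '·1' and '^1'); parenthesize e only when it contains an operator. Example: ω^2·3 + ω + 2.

step 0: 18 = 4^2 + 2; sub 5 for 4: 5^2 + 2; = 27; G_1 = 27−1 = 26
step 1: 26 = 5^2 + 1; sub 6 for 5: 6^2 + 1; = 37; G_2 = 37−1 = 36
step 2: 36 = 6^2; sub 7 for 6: 7^2; = 49; G_3 = 49−1 = 48
step 3: 48 = 6·7 + 6; sub 8 for 7: 6·8 + 6; = 54; G_4 = 54−1 = 53
step 4: 53 = 6·8 + 5; sub 9 for 8: 6·9 + 5; = 59; G_5 = 59−1 = 58
step 5: 58 = 6·9 + 4; sub 10 for 9: 6·10 + 4; = 64; G_6 = 64−1 = 63

ω·6 + 4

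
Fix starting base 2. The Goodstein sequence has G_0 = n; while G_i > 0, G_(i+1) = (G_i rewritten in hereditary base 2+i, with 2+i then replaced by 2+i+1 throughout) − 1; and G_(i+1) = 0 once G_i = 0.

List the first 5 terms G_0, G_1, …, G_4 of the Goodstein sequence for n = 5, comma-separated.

i=0: 5 = 2^2 + 1 (b=2); 2→3: 3^3 + 1 = 28; 28−1 = 27
i=1: 27 = 3^3 (b=3); 3→4: 4^4 = 256; 256−1 = 255
i=2: 255 = 3·4^3 + 3·4^2 + 3·4 + 3 (b=4); 4→5: 3·5^3 + 3·5^2 + 3·5 + 3 = 468; 468−1 = 467
i=3: 467 = 3·5^3 + 3·5^2 + 3·5 + 2 (b=5); 5→6: 3·6^3 + 3·6^2 + 3·6 + 2 = 776; 776−1 = 775

5, 27, 255, 467, 775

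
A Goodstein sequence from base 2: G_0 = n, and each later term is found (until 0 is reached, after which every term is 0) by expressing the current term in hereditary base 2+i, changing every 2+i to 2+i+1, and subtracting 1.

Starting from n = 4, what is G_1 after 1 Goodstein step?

26

[0] 4 ≡ 2^2 (base 2). Lift 3: 27. −1: 26.
[1] 26 ≡ 2·3^2 + 2·3 + 2 (base 3). Lift 4: 42. −1: 41.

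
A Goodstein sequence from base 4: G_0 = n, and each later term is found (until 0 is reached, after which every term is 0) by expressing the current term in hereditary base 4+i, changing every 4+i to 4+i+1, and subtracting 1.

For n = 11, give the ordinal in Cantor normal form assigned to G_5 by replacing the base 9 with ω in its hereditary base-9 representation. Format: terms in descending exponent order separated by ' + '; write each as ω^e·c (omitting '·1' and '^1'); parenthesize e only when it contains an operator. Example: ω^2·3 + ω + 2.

i=0: 11 = 2·4 + 3 (b=4); 4→5: 2·5 + 3 = 13; 13−1 = 12
i=1: 12 = 2·5 + 2 (b=5); 5→6: 2·6 + 2 = 14; 14−1 = 13
i=2: 13 = 2·6 + 1 (b=6); 6→7: 2·7 + 1 = 15; 15−1 = 14
i=3: 14 = 2·7 (b=7); 7→8: 2·8 = 16; 16−1 = 15
i=4: 15 = 8 + 7 (b=8); 8→9: 9 + 7 = 16; 16−1 = 15

ω + 6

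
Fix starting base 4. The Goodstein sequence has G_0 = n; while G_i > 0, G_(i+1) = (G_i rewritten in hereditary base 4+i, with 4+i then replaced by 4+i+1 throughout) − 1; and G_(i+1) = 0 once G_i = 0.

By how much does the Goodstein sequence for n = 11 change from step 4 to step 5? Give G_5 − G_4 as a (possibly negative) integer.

0

(0) 11|_4 = 2·4 + 3 ↦ 2·5 + 3|_5 = 13 ⇒ 12
(1) 12|_5 = 2·5 + 2 ↦ 2·6 + 2|_6 = 14 ⇒ 13
(2) 13|_6 = 2·6 + 1 ↦ 2·7 + 1|_7 = 15 ⇒ 14
(3) 14|_7 = 2·7 ↦ 2·8|_8 = 16 ⇒ 15
(4) 15|_8 = 8 + 7 ↦ 9 + 7|_9 = 16 ⇒ 15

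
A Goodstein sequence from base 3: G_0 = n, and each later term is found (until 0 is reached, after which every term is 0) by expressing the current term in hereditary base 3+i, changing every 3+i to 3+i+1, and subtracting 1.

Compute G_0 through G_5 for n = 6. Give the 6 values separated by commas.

i=0: 6 = 2·3 (b=3); 3→4: 2·4 = 8; 8−1 = 7
i=1: 7 = 4 + 3 (b=4); 4→5: 5 + 3 = 8; 8−1 = 7
i=2: 7 = 5 + 2 (b=5); 5→6: 6 + 2 = 8; 8−1 = 7
i=3: 7 = 6 + 1 (b=6); 6→7: 7 + 1 = 8; 8−1 = 7
i=4: 7 = 7 (b=7); 7→8: 8 = 8; 8−1 = 7

6, 7, 7, 7, 7, 7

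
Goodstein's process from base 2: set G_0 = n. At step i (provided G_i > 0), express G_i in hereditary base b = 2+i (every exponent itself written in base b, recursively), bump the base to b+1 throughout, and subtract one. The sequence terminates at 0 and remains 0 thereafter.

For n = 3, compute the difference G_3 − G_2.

[0] 3 ≡ 2 + 1 (base 2). Lift 3: 4. −1: 3.
[1] 3 ≡ 3 (base 3). Lift 4: 4. −1: 3.
[2] 3 ≡ 3 (base 4). Lift 5: 3. −1: 2.

-1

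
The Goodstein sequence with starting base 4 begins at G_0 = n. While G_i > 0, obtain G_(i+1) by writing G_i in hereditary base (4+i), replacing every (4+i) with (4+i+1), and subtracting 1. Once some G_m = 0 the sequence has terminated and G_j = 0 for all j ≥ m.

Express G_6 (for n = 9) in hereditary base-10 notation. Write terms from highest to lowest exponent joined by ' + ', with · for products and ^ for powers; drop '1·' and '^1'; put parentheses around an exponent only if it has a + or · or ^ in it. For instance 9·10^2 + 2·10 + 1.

10 + 1

step 0: 9 = 2·4 + 1; sub 5 for 4: 2·5 + 1; = 11; G_1 = 11−1 = 10
step 1: 10 = 2·5; sub 6 for 5: 2·6; = 12; G_2 = 12−1 = 11
step 2: 11 = 6 + 5; sub 7 for 6: 7 + 5; = 12; G_3 = 12−1 = 11
step 3: 11 = 7 + 4; sub 8 for 7: 8 + 4; = 12; G_4 = 12−1 = 11
step 4: 11 = 8 + 3; sub 9 for 8: 9 + 3; = 12; G_5 = 12−1 = 11
step 5: 11 = 9 + 2; sub 10 for 9: 10 + 2; = 12; G_6 = 12−1 = 11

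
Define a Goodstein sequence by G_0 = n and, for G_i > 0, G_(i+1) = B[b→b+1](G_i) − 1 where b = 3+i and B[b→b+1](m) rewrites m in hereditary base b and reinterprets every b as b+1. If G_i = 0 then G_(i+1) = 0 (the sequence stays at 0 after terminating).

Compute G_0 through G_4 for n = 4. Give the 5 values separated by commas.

4, 4, 4, 3, 2

[0] 4 ≡ 3 + 1 (base 3). Lift 4: 5. −1: 4.
[1] 4 ≡ 4 (base 4). Lift 5: 5. −1: 4.
[2] 4 ≡ 4 (base 5). Lift 6: 4. −1: 3.
[3] 3 ≡ 3 (base 6). Lift 7: 3. −1: 2.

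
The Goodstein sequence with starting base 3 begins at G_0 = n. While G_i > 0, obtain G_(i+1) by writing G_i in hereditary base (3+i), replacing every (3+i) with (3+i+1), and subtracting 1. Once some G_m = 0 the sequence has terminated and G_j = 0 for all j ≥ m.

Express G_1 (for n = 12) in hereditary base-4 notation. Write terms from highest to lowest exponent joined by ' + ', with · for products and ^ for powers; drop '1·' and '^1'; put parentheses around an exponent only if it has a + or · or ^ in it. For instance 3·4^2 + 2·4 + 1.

i=0: 12 = 3^2 + 3 (b=3); 3→4: 4^2 + 4 = 20; 20−1 = 19
i=1: 19 = 4^2 + 3 (b=4); 4→5: 5^2 + 3 = 28; 28−1 = 27

4^2 + 3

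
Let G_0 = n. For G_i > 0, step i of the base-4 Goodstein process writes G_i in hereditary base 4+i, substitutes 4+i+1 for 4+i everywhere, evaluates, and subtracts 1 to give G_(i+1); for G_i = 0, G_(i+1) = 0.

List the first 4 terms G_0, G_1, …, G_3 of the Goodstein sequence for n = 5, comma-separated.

[0] 5 ≡ 4 + 1 (base 4). Lift 5: 6. −1: 5.
[1] 5 ≡ 5 (base 5). Lift 6: 6. −1: 5.
[2] 5 ≡ 5 (base 6). Lift 7: 5. −1: 4.

5, 5, 5, 4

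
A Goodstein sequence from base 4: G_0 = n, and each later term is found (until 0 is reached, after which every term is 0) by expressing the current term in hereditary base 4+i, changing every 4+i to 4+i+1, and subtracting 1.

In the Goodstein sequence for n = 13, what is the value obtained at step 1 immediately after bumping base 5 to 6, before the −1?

18

G_0 = 13. HB_4(13) = 3·4 + 1. Bump = 16. G_1 = 15.
G_1 = 15. HB_5(15) = 3·5. Bump = 18. G_2 = 17.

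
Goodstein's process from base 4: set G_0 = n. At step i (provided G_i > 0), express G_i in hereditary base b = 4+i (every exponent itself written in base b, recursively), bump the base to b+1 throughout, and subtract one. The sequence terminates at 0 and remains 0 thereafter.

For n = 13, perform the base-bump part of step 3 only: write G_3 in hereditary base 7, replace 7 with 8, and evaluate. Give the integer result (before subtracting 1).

step 0: 13 = 3·4 + 1; sub 5 for 4: 3·5 + 1; = 16; G_1 = 16−1 = 15
step 1: 15 = 3·5; sub 6 for 5: 3·6; = 18; G_2 = 18−1 = 17
step 2: 17 = 2·6 + 5; sub 7 for 6: 2·7 + 5; = 19; G_3 = 19−1 = 18

20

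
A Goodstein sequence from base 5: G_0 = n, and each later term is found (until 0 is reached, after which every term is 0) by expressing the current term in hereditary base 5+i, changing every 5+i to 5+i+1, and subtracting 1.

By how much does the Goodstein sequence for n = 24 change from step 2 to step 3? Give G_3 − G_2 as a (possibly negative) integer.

[0] 24 ≡ 4·5 + 4 (base 5). Lift 6: 28. −1: 27.
[1] 27 ≡ 4·6 + 3 (base 6). Lift 7: 31. −1: 30.
[2] 30 ≡ 4·7 + 2 (base 7). Lift 8: 34. −1: 33.

3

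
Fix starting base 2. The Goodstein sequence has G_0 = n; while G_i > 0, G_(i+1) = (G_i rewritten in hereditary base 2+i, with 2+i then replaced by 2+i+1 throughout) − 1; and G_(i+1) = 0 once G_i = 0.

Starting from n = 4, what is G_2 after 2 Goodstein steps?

41

G_0=4  [base 2] 2^2  →[2↦3]→  3^3 = 27  −1 ⇒ G_1=26
G_1=26  [base 3] 2·3^2 + 2·3 + 2  →[3↦4]→  2·4^2 + 2·4 + 2 = 42  −1 ⇒ G_2=41
G_2=41  [base 4] 2·4^2 + 2·4 + 1  →[4↦5]→  2·5^2 + 2·5 + 1 = 61  −1 ⇒ G_3=60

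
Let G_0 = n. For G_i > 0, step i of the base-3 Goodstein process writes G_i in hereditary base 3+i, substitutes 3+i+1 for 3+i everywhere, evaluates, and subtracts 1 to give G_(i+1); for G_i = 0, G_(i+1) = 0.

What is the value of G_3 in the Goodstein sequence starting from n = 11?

35

i=0: 11 = 3^2 + 2 (b=3); 3→4: 4^2 + 2 = 18; 18−1 = 17
i=1: 17 = 4^2 + 1 (b=4); 4→5: 5^2 + 1 = 26; 26−1 = 25
i=2: 25 = 5^2 (b=5); 5→6: 6^2 = 36; 36−1 = 35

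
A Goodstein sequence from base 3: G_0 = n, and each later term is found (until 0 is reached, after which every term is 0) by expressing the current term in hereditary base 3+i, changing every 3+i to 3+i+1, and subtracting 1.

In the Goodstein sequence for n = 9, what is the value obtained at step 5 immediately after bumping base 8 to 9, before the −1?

25

base 3: 9 = 3^2; at 4: 4^2 = 16; next = 15
base 4: 15 = 3·4 + 3; at 5: 3·5 + 3 = 18; next = 17
base 5: 17 = 3·5 + 2; at 6: 3·6 + 2 = 20; next = 19
base 6: 19 = 3·6 + 1; at 7: 3·7 + 1 = 22; next = 21
base 7: 21 = 3·7; at 8: 3·8 = 24; next = 23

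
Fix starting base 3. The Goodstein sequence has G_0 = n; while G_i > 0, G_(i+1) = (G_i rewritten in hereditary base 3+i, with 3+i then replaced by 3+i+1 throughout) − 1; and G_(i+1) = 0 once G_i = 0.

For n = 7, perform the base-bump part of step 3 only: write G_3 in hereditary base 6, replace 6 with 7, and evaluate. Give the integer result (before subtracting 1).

G_0 = 7. HB_3(7) = 2·3 + 1. Bump = 9. G_1 = 8.
G_1 = 8. HB_4(8) = 2·4. Bump = 10. G_2 = 9.
G_2 = 9. HB_5(9) = 5 + 4. Bump = 10. G_3 = 9.

10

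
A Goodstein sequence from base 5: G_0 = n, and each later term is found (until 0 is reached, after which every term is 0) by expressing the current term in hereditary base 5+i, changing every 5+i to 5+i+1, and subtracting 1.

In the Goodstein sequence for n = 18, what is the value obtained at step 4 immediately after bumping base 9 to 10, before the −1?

18 —HB5→ 3·5 + 3 —bump→ 3·6 + 3 = 21 —(−1)→ 20
20 —HB6→ 3·6 + 2 —bump→ 3·7 + 2 = 23 —(−1)→ 22
22 —HB7→ 3·7 + 1 —bump→ 3·8 + 1 = 25 —(−1)→ 24
24 —HB8→ 3·8 —bump→ 3·9 = 27 —(−1)→ 26
26 —HB9→ 2·9 + 8 —bump→ 2·10 + 8 = 28 —(−1)→ 27

28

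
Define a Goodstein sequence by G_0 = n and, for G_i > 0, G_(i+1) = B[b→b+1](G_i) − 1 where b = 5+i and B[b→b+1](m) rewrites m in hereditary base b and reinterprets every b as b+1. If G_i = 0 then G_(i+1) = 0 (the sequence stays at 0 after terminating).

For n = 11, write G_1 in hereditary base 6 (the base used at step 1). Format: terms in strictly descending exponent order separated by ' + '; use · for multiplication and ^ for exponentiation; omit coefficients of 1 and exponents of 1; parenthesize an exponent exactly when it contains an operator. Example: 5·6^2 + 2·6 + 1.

2·6

G_0 = 11. HB_5(11) = 2·5 + 1. Bump = 13. G_1 = 12.
G_1 = 12. HB_6(12) = 2·6. Bump = 14. G_2 = 13.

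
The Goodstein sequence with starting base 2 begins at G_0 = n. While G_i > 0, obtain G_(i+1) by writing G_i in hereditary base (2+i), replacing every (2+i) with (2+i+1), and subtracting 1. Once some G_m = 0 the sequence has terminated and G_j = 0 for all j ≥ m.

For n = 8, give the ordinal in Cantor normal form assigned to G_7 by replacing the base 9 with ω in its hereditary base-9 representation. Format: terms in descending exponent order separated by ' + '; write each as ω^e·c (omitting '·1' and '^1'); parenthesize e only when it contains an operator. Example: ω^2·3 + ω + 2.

ω^ω·2 + ω^2·2 + ω + 2

i=0: 8 = 2^(2 + 1) (b=2); 2→3: 3^(3 + 1) = 81; 81−1 = 80
i=1: 80 = 2·3^3 + 2·3^2 + 2·3 + 2 (b=3); 3→4: 2·4^4 + 2·4^2 + 2·4 + 2 = 554; 554−1 = 553
i=2: 553 = 2·4^4 + 2·4^2 + 2·4 + 1 (b=4); 4→5: 2·5^5 + 2·5^2 + 2·5 + 1 = 6311; 6311−1 = 6310
i=3: 6310 = 2·5^5 + 2·5^2 + 2·5 (b=5); 5→6: 2·6^6 + 2·6^2 + 2·6 = 93396; 93396−1 = 93395
i=4: 93395 = 2·6^6 + 2·6^2 + 6 + 5 (b=6); 6→7: 2·7^7 + 2·7^2 + 7 + 5 = 1647196; 1647196−1 = 1647195
i=5: 1647195 = 2·7^7 + 2·7^2 + 7 + 4 (b=7); 7→8: 2·8^8 + 2·8^2 + 8 + 4 = 33554572; 33554572−1 = 33554571
i=6: 33554571 = 2·8^8 + 2·8^2 + 8 + 3 (b=8); 8→9: 2·9^9 + 2·9^2 + 9 + 3 = 774841152; 774841152−1 = 774841151
i=7: 774841151 = 2·9^9 + 2·9^2 + 9 + 2 (b=9); 9→10: 2·10^10 + 2·10^2 + 10 + 2 = 20000000212; 20000000212−1 = 20000000211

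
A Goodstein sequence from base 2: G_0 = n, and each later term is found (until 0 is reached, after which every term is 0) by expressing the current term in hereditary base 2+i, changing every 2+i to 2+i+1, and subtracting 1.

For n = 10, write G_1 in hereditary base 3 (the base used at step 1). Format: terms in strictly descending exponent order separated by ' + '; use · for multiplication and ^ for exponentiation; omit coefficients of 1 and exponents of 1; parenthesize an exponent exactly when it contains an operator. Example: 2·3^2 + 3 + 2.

G_0 = 10. HB_2(10) = 2^(2 + 1) + 2. Bump = 84. G_1 = 83.
G_1 = 83. HB_3(83) = 3^(3 + 1) + 2. Bump = 1026. G_2 = 1025.

3^(3 + 1) + 2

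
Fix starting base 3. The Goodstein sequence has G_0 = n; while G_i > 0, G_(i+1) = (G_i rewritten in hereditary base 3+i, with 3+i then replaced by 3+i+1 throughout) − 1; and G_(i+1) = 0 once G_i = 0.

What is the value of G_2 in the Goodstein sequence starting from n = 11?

i=0: 11 = 3^2 + 2 (b=3); 3→4: 4^2 + 2 = 18; 18−1 = 17
i=1: 17 = 4^2 + 1 (b=4); 4→5: 5^2 + 1 = 26; 26−1 = 25

25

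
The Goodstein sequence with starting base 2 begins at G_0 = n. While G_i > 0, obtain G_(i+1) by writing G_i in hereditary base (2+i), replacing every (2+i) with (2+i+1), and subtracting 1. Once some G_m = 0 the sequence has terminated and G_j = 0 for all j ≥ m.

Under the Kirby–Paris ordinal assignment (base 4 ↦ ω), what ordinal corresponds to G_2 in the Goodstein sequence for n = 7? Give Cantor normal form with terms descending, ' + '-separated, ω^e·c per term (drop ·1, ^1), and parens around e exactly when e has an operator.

ω^ω + 3

7 —HB2→ 2^2 + 2 + 1 —bump→ 3^3 + 3 + 1 = 31 —(−1)→ 30
30 —HB3→ 3^3 + 3 —bump→ 4^4 + 4 = 260 —(−1)→ 259
259 —HB4→ 4^4 + 3 —bump→ 5^5 + 3 = 3128 —(−1)→ 3127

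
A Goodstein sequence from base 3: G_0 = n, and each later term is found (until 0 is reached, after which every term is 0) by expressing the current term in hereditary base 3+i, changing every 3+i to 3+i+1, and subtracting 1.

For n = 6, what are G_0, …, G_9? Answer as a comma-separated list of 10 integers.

i=0: 6 = 2·3 (b=3); 3→4: 2·4 = 8; 8−1 = 7
i=1: 7 = 4 + 3 (b=4); 4→5: 5 + 3 = 8; 8−1 = 7
i=2: 7 = 5 + 2 (b=5); 5→6: 6 + 2 = 8; 8−1 = 7
i=3: 7 = 6 + 1 (b=6); 6→7: 7 + 1 = 8; 8−1 = 7
i=4: 7 = 7 (b=7); 7→8: 8 = 8; 8−1 = 7
i=5: 7 = 7 (b=8); 8→9: 7 = 7; 7−1 = 6
i=6: 6 = 6 (b=9); 9→10: 6 = 6; 6−1 = 5
i=7: 5 = 5 (b=10); 10→11: 5 = 5; 5−1 = 4
i=8: 4 = 4 (b=11); 11→12: 4 = 4; 4−1 = 3

6, 7, 7, 7, 7, 7, 6, 5, 4, 3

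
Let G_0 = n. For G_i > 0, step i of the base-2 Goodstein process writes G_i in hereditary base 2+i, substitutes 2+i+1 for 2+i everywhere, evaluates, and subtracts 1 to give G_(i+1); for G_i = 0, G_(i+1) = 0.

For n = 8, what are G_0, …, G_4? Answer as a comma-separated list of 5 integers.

8, 80, 553, 6310, 93395

i=0: 8 = 2^(2 + 1) (b=2); 2→3: 3^(3 + 1) = 81; 81−1 = 80
i=1: 80 = 2·3^3 + 2·3^2 + 2·3 + 2 (b=3); 3→4: 2·4^4 + 2·4^2 + 2·4 + 2 = 554; 554−1 = 553
i=2: 553 = 2·4^4 + 2·4^2 + 2·4 + 1 (b=4); 4→5: 2·5^5 + 2·5^2 + 2·5 + 1 = 6311; 6311−1 = 6310
i=3: 6310 = 2·5^5 + 2·5^2 + 2·5 (b=5); 5→6: 2·6^6 + 2·6^2 + 2·6 = 93396; 93396−1 = 93395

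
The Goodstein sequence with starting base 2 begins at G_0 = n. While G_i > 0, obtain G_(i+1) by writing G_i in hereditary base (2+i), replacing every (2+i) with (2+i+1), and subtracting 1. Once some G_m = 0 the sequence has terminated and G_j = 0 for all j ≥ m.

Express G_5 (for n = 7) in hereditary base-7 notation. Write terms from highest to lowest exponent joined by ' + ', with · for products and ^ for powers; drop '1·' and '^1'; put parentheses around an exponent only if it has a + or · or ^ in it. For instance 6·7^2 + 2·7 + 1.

7^7

G_0 = 7. HB_2(7) = 2^2 + 2 + 1. Bump = 31. G_1 = 30.
G_1 = 30. HB_3(30) = 3^3 + 3. Bump = 260. G_2 = 259.
G_2 = 259. HB_4(259) = 4^4 + 3. Bump = 3128. G_3 = 3127.
G_3 = 3127. HB_5(3127) = 5^5 + 2. Bump = 46658. G_4 = 46657.
G_4 = 46657. HB_6(46657) = 6^6 + 1. Bump = 823544. G_5 = 823543.
G_5 = 823543. HB_7(823543) = 7^7. Bump = 16777216. G_6 = 16777215.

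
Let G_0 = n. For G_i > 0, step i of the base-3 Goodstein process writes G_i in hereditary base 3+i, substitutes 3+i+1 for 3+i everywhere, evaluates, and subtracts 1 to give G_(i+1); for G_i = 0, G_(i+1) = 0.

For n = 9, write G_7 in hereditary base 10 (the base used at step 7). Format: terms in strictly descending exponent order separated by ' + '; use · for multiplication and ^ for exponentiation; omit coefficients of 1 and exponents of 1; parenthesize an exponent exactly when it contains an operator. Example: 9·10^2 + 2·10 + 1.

9 —HB3→ 3^2 —bump→ 4^2 = 16 —(−1)→ 15
15 —HB4→ 3·4 + 3 —bump→ 3·5 + 3 = 18 —(−1)→ 17
17 —HB5→ 3·5 + 2 —bump→ 3·6 + 2 = 20 —(−1)→ 19
19 —HB6→ 3·6 + 1 —bump→ 3·7 + 1 = 22 —(−1)→ 21
21 —HB7→ 3·7 —bump→ 3·8 = 24 —(−1)→ 23
23 —HB8→ 2·8 + 7 —bump→ 2·9 + 7 = 25 —(−1)→ 24
24 —HB9→ 2·9 + 6 —bump→ 2·10 + 6 = 26 —(−1)→ 25
25 —HB10→ 2·10 + 5 —bump→ 2·11 + 5 = 27 —(−1)→ 26

2·10 + 5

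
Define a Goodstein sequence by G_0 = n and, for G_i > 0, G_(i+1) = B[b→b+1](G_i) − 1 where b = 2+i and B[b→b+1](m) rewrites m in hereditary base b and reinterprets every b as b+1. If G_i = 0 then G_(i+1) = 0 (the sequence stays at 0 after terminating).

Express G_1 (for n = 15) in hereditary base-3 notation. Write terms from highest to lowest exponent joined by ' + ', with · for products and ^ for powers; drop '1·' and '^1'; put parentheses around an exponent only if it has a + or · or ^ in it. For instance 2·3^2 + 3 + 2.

3^(3 + 1) + 3^3 + 3

(0) 15|_2 = 2^(2 + 1) + 2^2 + 2 + 1 ↦ 3^(3 + 1) + 3^3 + 3 + 1|_3 = 112 ⇒ 111
(1) 111|_3 = 3^(3 + 1) + 3^3 + 3 ↦ 4^(4 + 1) + 4^4 + 4|_4 = 1284 ⇒ 1283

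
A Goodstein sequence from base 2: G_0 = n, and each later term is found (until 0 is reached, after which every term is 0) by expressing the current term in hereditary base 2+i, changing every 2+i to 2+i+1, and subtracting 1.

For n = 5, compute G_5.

1197

G_0 = 5. HB_2(5) = 2^2 + 1. Bump = 28. G_1 = 27.
G_1 = 27. HB_3(27) = 3^3. Bump = 256. G_2 = 255.
G_2 = 255. HB_4(255) = 3·4^3 + 3·4^2 + 3·4 + 3. Bump = 468. G_3 = 467.
G_3 = 467. HB_5(467) = 3·5^3 + 3·5^2 + 3·5 + 2. Bump = 776. G_4 = 775.
G_4 = 775. HB_6(775) = 3·6^3 + 3·6^2 + 3·6 + 1. Bump = 1198. G_5 = 1197.
G_5 = 1197. HB_7(1197) = 3·7^3 + 3·7^2 + 3·7. Bump = 1752. G_6 = 1751.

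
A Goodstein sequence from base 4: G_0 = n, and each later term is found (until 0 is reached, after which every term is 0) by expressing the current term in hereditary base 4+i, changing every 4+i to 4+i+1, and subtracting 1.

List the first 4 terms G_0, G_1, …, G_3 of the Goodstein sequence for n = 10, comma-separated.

i=0: 10 = 2·4 + 2 (b=4); 4→5: 2·5 + 2 = 12; 12−1 = 11
i=1: 11 = 2·5 + 1 (b=5); 5→6: 2·6 + 1 = 13; 13−1 = 12
i=2: 12 = 2·6 (b=6); 6→7: 2·7 = 14; 14−1 = 13

10, 11, 12, 13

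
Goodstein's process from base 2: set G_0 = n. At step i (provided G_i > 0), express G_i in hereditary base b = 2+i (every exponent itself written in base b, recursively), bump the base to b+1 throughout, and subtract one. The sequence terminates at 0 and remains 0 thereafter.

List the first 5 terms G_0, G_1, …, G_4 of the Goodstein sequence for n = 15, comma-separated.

15, 111, 1283, 18752, 326593

step 0: 15 = 2^(2 + 1) + 2^2 + 2 + 1; sub 3 for 2: 3^(3 + 1) + 3^3 + 3 + 1; = 112; G_1 = 112−1 = 111
step 1: 111 = 3^(3 + 1) + 3^3 + 3; sub 4 for 3: 4^(4 + 1) + 4^4 + 4; = 1284; G_2 = 1284−1 = 1283
step 2: 1283 = 4^(4 + 1) + 4^4 + 3; sub 5 for 4: 5^(5 + 1) + 5^5 + 3; = 18753; G_3 = 18753−1 = 18752
step 3: 18752 = 5^(5 + 1) + 5^5 + 2; sub 6 for 5: 6^(6 + 1) + 6^6 + 2; = 326594; G_4 = 326594−1 = 326593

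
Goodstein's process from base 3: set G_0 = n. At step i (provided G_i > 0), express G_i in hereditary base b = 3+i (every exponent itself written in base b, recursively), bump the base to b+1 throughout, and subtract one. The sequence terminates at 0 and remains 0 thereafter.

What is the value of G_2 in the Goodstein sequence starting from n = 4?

4

G_0 = 4. HB_3(4) = 3 + 1. Bump = 5. G_1 = 4.
G_1 = 4. HB_4(4) = 4. Bump = 5. G_2 = 4.
G_2 = 4. HB_5(4) = 4. Bump = 4. G_3 = 3.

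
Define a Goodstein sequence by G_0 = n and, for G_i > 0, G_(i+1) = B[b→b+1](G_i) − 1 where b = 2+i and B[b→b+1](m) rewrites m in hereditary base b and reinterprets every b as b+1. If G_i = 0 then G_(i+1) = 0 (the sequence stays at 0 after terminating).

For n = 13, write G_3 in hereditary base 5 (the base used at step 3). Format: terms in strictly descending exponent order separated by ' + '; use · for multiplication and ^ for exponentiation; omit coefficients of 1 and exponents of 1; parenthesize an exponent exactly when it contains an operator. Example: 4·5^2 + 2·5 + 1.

5^(5 + 1) + 3·5^3 + 3·5^2 + 3·5 + 2

base 2: 13 = 2^(2 + 1) + 2^2 + 1; at 3: 3^(3 + 1) + 3^3 + 1 = 109; next = 108
base 3: 108 = 3^(3 + 1) + 3^3; at 4: 4^(4 + 1) + 4^4 = 1280; next = 1279
base 4: 1279 = 4^(4 + 1) + 3·4^3 + 3·4^2 + 3·4 + 3; at 5: 5^(5 + 1) + 3·5^3 + 3·5^2 + 3·5 + 3 = 16093; next = 16092
base 5: 16092 = 5^(5 + 1) + 3·5^3 + 3·5^2 + 3·5 + 2; at 6: 6^(6 + 1) + 3·6^3 + 3·6^2 + 3·6 + 2 = 280712; next = 280711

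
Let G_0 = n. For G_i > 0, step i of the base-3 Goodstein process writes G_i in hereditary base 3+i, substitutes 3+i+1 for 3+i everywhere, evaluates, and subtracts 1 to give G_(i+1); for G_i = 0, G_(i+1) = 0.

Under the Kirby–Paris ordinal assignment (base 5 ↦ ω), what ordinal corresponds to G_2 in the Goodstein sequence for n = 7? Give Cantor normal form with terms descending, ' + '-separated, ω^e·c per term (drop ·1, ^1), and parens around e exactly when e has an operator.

(0) 7|_3 = 2·3 + 1 ↦ 2·4 + 1|_4 = 9 ⇒ 8
(1) 8|_4 = 2·4 ↦ 2·5|_5 = 10 ⇒ 9

ω + 4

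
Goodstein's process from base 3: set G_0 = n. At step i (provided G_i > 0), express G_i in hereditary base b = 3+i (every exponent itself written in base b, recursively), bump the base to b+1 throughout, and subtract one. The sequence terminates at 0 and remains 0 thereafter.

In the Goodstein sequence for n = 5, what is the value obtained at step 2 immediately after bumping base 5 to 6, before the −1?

6

step 0: 5 = 3 + 2; sub 4 for 3: 4 + 2; = 6; G_1 = 6−1 = 5
step 1: 5 = 4 + 1; sub 5 for 4: 5 + 1; = 6; G_2 = 6−1 = 5
step 2: 5 = 5; sub 6 for 5: 6; = 6; G_3 = 6−1 = 5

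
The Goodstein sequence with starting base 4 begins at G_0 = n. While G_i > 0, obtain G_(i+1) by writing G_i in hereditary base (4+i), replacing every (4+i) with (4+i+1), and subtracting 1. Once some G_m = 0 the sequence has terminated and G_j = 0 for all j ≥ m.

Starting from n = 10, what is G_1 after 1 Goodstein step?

[0] 10 ≡ 2·4 + 2 (base 4). Lift 5: 12. −1: 11.
[1] 11 ≡ 2·5 + 1 (base 5). Lift 6: 13. −1: 12.

11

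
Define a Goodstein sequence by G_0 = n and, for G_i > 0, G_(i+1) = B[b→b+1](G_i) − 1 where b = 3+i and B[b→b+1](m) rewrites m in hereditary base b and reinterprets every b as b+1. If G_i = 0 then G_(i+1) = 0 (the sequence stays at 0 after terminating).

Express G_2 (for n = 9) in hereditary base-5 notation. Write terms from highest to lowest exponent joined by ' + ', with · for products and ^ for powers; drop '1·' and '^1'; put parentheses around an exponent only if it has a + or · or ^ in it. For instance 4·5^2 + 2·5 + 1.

3·5 + 2

step 0: 9 = 3^2; sub 4 for 3: 4^2; = 16; G_1 = 16−1 = 15
step 1: 15 = 3·4 + 3; sub 5 for 4: 3·5 + 3; = 18; G_2 = 18−1 = 17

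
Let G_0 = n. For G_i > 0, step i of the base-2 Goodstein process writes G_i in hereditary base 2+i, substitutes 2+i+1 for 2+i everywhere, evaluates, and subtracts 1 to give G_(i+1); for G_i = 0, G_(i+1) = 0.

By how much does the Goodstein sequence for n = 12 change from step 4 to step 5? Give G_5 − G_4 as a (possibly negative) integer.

5484891

(0) 12|_2 = 2^(2 + 1) + 2^2 ↦ 3^(3 + 1) + 3^3|_3 = 108 ⇒ 107
(1) 107|_3 = 3^(3 + 1) + 2·3^2 + 2·3 + 2 ↦ 4^(4 + 1) + 2·4^2 + 2·4 + 2|_4 = 1066 ⇒ 1065
(2) 1065|_4 = 4^(4 + 1) + 2·4^2 + 2·4 + 1 ↦ 5^(5 + 1) + 2·5^2 + 2·5 + 1|_5 = 15686 ⇒ 15685
(3) 15685|_5 = 5^(5 + 1) + 2·5^2 + 2·5 ↦ 6^(6 + 1) + 2·6^2 + 2·6|_6 = 280020 ⇒ 280019
(4) 280019|_6 = 6^(6 + 1) + 2·6^2 + 6 + 5 ↦ 7^(7 + 1) + 2·7^2 + 7 + 5|_7 = 5764911 ⇒ 5764910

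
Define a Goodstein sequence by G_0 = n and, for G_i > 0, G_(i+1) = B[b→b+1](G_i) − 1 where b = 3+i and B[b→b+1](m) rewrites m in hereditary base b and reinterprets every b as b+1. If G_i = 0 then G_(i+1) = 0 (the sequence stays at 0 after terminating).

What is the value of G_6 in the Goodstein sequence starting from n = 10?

i=0: 10 = 3^2 + 1 (b=3); 3→4: 4^2 + 1 = 17; 17−1 = 16
i=1: 16 = 4^2 (b=4); 4→5: 5^2 = 25; 25−1 = 24
i=2: 24 = 4·5 + 4 (b=5); 5→6: 4·6 + 4 = 28; 28−1 = 27
i=3: 27 = 4·6 + 3 (b=6); 6→7: 4·7 + 3 = 31; 31−1 = 30
i=4: 30 = 4·7 + 2 (b=7); 7→8: 4·8 + 2 = 34; 34−1 = 33
i=5: 33 = 4·8 + 1 (b=8); 8→9: 4·9 + 1 = 37; 37−1 = 36

36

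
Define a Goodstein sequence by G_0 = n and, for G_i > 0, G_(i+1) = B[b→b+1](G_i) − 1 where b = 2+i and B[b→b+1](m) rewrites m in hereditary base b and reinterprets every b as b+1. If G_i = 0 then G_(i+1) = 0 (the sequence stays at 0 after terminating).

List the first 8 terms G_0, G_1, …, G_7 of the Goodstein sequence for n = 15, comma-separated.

base 2: 15 = 2^(2 + 1) + 2^2 + 2 + 1; at 3: 3^(3 + 1) + 3^3 + 3 + 1 = 112; next = 111
base 3: 111 = 3^(3 + 1) + 3^3 + 3; at 4: 4^(4 + 1) + 4^4 + 4 = 1284; next = 1283
base 4: 1283 = 4^(4 + 1) + 4^4 + 3; at 5: 5^(5 + 1) + 5^5 + 3 = 18753; next = 18752
base 5: 18752 = 5^(5 + 1) + 5^5 + 2; at 6: 6^(6 + 1) + 6^6 + 2 = 326594; next = 326593
base 6: 326593 = 6^(6 + 1) + 6^6 + 1; at 7: 7^(7 + 1) + 7^7 + 1 = 6588345; next = 6588344
base 7: 6588344 = 7^(7 + 1) + 7^7; at 8: 8^(8 + 1) + 8^8 = 150994944; next = 150994943
base 8: 150994943 = 8^(8 + 1) + 7·8^7 + 7·8^6 + 7·8^5 + 7·8^4 + 7·8^3 + 7·8^2 + 7·8 + 7; at 9: 9^(9 + 1) + 7·9^7 + 7·9^6 + 7·9^5 + 7·9^4 + 7·9^3 + 7·9^2 + 7·9 + 7 = 3524450281; next = 3524450280

15, 111, 1283, 18752, 326593, 6588344, 150994943, 3524450280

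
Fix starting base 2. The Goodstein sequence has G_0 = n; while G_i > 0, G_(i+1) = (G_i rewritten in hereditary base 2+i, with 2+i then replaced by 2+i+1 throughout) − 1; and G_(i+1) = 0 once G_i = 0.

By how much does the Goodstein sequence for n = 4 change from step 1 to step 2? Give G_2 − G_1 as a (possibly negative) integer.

G_0 = 4. HB_2(4) = 2^2. Bump = 27. G_1 = 26.
G_1 = 26. HB_3(26) = 2·3^2 + 2·3 + 2. Bump = 42. G_2 = 41.

15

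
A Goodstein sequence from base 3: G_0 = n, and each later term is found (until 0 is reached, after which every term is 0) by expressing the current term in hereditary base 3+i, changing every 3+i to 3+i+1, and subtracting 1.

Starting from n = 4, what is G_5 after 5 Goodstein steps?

(0) 4|_3 = 3 + 1 ↦ 4 + 1|_4 = 5 ⇒ 4
(1) 4|_4 = 4 ↦ 5|_5 = 5 ⇒ 4
(2) 4|_5 = 4 ↦ 4|_6 = 4 ⇒ 3
(3) 3|_6 = 3 ↦ 3|_7 = 3 ⇒ 2
(4) 2|_7 = 2 ↦ 2|_8 = 2 ⇒ 1

1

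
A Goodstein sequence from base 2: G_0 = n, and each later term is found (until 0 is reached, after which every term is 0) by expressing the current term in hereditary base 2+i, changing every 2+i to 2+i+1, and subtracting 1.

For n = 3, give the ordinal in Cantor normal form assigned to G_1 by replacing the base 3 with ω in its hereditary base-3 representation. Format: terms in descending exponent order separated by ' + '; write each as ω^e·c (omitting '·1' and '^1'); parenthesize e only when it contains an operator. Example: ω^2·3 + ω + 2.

3 —HB2→ 2 + 1 —bump→ 3 + 1 = 4 —(−1)→ 3
3 —HB3→ 3 —bump→ 4 = 4 —(−1)→ 3

ω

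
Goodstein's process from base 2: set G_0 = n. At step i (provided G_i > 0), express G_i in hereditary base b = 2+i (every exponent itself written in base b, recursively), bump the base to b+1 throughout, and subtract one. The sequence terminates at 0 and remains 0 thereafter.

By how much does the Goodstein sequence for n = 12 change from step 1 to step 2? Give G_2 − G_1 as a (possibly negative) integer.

958

[0] 12 ≡ 2^(2 + 1) + 2^2 (base 2). Lift 3: 108. −1: 107.
[1] 107 ≡ 3^(3 + 1) + 2·3^2 + 2·3 + 2 (base 3). Lift 4: 1066. −1: 1065.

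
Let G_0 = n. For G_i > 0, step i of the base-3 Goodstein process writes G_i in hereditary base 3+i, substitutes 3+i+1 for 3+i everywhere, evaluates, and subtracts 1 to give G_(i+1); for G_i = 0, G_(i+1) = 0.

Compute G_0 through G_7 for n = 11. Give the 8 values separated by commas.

base 3: 11 = 3^2 + 2; at 4: 4^2 + 2 = 18; next = 17
base 4: 17 = 4^2 + 1; at 5: 5^2 + 1 = 26; next = 25
base 5: 25 = 5^2; at 6: 6^2 = 36; next = 35
base 6: 35 = 5·6 + 5; at 7: 5·7 + 5 = 40; next = 39
base 7: 39 = 5·7 + 4; at 8: 5·8 + 4 = 44; next = 43
base 8: 43 = 5·8 + 3; at 9: 5·9 + 3 = 48; next = 47
base 9: 47 = 5·9 + 2; at 10: 5·10 + 2 = 52; next = 51

11, 17, 25, 35, 39, 43, 47, 51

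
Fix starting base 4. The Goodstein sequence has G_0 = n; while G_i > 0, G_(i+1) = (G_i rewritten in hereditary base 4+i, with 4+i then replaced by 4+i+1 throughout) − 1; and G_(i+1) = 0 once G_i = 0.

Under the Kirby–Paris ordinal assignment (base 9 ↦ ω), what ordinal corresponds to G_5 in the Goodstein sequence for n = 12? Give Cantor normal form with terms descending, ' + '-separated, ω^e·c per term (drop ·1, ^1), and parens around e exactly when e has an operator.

G_0 = 12. HB_4(12) = 3·4. Bump = 15. G_1 = 14.
G_1 = 14. HB_5(14) = 2·5 + 4. Bump = 16. G_2 = 15.
G_2 = 15. HB_6(15) = 2·6 + 3. Bump = 17. G_3 = 16.
G_3 = 16. HB_7(16) = 2·7 + 2. Bump = 18. G_4 = 17.
G_4 = 17. HB_8(17) = 2·8 + 1. Bump = 19. G_5 = 18.
G_5 = 18. HB_9(18) = 2·9. Bump = 20. G_6 = 19.

ω·2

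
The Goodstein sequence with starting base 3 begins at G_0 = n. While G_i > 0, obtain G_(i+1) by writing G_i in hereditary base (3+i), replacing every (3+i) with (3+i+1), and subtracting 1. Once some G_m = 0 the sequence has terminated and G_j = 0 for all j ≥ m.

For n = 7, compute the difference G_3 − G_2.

0

7 —HB3→ 2·3 + 1 —bump→ 2·4 + 1 = 9 —(−1)→ 8
8 —HB4→ 2·4 —bump→ 2·5 = 10 —(−1)→ 9
9 —HB5→ 5 + 4 —bump→ 6 + 4 = 10 —(−1)→ 9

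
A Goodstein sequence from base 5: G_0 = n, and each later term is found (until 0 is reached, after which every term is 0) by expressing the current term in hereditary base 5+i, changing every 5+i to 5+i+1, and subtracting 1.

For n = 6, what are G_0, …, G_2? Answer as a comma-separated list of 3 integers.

6, 6, 6

[0] 6 ≡ 5 + 1 (base 5). Lift 6: 7. −1: 6.
[1] 6 ≡ 6 (base 6). Lift 7: 7. −1: 6.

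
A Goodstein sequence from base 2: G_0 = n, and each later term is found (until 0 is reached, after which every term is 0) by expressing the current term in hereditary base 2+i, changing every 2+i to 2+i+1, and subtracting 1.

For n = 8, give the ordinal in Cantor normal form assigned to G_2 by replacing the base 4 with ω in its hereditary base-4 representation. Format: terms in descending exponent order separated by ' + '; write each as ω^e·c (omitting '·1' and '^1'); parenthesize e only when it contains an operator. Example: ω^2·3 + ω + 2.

ω^ω·2 + ω^2·2 + ω·2 + 1

G_0=8  [base 2] 2^(2 + 1)  →[2↦3]→  3^(3 + 1) = 81  −1 ⇒ G_1=80
G_1=80  [base 3] 2·3^3 + 2·3^2 + 2·3 + 2  →[3↦4]→  2·4^4 + 2·4^2 + 2·4 + 2 = 554  −1 ⇒ G_2=553
G_2=553  [base 4] 2·4^4 + 2·4^2 + 2·4 + 1  →[4↦5]→  2·5^5 + 2·5^2 + 2·5 + 1 = 6311  −1 ⇒ G_3=6310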